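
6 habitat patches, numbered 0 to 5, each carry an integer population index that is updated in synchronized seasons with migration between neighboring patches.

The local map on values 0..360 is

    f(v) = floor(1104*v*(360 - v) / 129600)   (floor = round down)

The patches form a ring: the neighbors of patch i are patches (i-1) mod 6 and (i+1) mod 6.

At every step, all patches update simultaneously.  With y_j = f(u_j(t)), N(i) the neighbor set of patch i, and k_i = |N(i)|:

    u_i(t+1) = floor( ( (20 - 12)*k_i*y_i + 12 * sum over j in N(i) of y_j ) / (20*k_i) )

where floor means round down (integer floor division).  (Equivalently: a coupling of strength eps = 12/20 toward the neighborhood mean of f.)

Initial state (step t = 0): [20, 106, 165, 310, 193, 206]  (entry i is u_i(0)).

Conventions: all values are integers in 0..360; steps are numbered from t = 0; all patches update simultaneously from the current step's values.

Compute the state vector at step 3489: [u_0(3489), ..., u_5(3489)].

Answer: [211, 211, 211, 211, 211, 211]
Key observation: The state at step 8, [267, 267, 267, 267, 267, 267], reappears at step 10: the system is in a cycle of period 2 from step 8 on.  Therefore the state at step 3489 equals the state at step 8 + ((3489 - 8) mod 2) = 9, which is [211, 211, 211, 211, 211, 211].

Derivation:
t=0: [20, 106, 165, 310, 193, 206]
t=1: [172, 190, 217, 217, 230, 207]
t=2: [273, 271, 267, 261, 261, 266]
t=3: [205, 205, 211, 217, 217, 211]
t=4: [269, 269, 267, 264, 264, 267]
t=5: [208, 208, 211, 213, 213, 211]
t=6: [268, 268, 267, 266, 266, 267]
t=7: [210, 210, 211, 211, 211, 211]
t=8: [267, 267, 267, 267, 267, 267]
t=9: [211, 211, 211, 211, 211, 211]
t=10: [267, 267, 267, 267, 267, 267]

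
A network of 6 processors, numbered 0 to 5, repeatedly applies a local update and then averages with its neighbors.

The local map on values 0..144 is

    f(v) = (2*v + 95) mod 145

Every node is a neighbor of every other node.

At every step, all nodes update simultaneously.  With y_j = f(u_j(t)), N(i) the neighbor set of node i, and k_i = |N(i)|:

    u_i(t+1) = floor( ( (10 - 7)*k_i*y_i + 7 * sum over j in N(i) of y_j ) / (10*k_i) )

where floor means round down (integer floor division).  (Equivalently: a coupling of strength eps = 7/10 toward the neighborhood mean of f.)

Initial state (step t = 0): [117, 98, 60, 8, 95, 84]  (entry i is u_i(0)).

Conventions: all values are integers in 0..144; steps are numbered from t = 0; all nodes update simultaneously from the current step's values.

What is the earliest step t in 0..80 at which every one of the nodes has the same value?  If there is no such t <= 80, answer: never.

Answer: 5
Key observation: Synchronization is absorbing here: once all nodes are equal they stay equal, and step 5 is the first all-equal step.

Derivation:
t=0: [117, 98, 60, 8, 95, 84]  (not all equal)
t=1: [73, 67, 78, 84, 89, 85]  (not all equal)
t=2: [106, 104, 108, 110, 111, 110]  (not all equal)
t=3: [20, 20, 21, 21, 22, 21]  (not all equal)
t=4: [136, 136, 136, 136, 137, 136]  (not all equal)
t=5: [77, 77, 77, 77, 77, 77]  (all equal)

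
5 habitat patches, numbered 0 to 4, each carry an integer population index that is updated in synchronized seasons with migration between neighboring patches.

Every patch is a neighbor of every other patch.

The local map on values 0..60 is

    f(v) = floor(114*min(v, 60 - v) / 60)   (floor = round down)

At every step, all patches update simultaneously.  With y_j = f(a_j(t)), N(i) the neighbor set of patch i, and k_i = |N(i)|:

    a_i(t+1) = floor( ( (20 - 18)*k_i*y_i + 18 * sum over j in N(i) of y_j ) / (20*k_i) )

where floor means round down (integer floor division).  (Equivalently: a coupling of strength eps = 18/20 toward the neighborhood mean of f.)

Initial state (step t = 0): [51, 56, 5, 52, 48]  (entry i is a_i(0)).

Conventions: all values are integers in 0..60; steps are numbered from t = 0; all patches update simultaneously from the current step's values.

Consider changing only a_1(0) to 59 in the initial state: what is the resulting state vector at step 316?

Answer: [28, 28, 28, 28, 28]
Key observation: The state at step 5, [45, 45, 45, 45, 45], reappears at step 10: the system is in a cycle of period 5 from step 5 on.  Therefore the state at step 316 equals the state at step 5 + ((316 - 5) mod 5) = 6, which is [28, 28, 28, 28, 28].

Derivation:
t=0: [51, 59, 5, 52, 48]
t=1: [12, 14, 13, 12, 11]
t=2: [22, 22, 22, 22, 23]
t=3: [41, 41, 41, 41, 41]
t=4: [36, 36, 36, 36, 36]
t=5: [45, 45, 45, 45, 45]
t=6: [28, 28, 28, 28, 28]
t=7: [53, 53, 53, 53, 53]
t=8: [13, 13, 13, 13, 13]
t=9: [24, 24, 24, 24, 24]
t=10: [45, 45, 45, 45, 45]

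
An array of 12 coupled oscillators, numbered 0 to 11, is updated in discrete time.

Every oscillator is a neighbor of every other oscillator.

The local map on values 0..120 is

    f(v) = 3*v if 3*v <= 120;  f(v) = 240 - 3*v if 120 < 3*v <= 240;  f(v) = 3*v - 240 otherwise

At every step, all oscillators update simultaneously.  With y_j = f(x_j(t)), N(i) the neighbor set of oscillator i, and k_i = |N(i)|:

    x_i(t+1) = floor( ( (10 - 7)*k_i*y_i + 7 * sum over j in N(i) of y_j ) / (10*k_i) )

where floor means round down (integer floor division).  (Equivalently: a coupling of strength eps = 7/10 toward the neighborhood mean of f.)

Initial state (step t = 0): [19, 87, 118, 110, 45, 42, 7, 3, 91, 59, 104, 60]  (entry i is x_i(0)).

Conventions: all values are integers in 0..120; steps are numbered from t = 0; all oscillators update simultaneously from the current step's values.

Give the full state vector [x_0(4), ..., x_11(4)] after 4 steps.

Simulating step by step:
t=0: [19, 87, 118, 110, 45, 42, 7, 3, 91, 59, 104, 60]
t=1: [61, 53, 75, 69, 73, 75, 53, 50, 56, 63, 65, 62]
t=2: [52, 58, 42, 46, 44, 42, 58, 60, 56, 51, 49, 51]
t=3: [86, 82, 93, 91, 92, 93, 82, 81, 84, 87, 88, 87]
t=4: [20, 17, 25, 24, 24, 25, 17, 17, 19, 21, 22, 21]

Answer: [20, 17, 25, 24, 24, 25, 17, 17, 19, 21, 22, 21]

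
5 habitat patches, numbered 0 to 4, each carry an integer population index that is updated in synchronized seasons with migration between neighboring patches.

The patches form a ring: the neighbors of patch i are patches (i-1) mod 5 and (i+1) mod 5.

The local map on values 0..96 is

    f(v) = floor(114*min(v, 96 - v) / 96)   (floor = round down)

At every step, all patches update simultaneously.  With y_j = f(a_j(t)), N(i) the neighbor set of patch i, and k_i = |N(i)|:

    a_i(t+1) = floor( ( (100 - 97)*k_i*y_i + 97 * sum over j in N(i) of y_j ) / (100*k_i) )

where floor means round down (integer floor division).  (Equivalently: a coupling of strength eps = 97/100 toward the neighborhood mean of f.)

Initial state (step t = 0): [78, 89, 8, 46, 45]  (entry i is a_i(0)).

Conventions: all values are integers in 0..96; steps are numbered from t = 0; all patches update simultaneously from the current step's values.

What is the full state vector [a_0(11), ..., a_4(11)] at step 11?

Answer: [52, 52, 52, 52, 52]

Derivation:
t=0: [78, 89, 8, 46, 45]
t=1: [30, 14, 30, 31, 37]
t=2: [29, 34, 26, 38, 35]
t=3: [40, 32, 42, 35, 39]
t=4: [42, 47, 39, 47, 44]
t=5: [53, 47, 54, 49, 52]
t=6: [53, 50, 54, 50, 52]
t=7: [52, 50, 53, 50, 52]
t=8: [52, 51, 53, 51, 52]
t=9: [52, 51, 52, 51, 52]
t=10: [52, 52, 52, 52, 52]
t=11: [52, 52, 52, 52, 52]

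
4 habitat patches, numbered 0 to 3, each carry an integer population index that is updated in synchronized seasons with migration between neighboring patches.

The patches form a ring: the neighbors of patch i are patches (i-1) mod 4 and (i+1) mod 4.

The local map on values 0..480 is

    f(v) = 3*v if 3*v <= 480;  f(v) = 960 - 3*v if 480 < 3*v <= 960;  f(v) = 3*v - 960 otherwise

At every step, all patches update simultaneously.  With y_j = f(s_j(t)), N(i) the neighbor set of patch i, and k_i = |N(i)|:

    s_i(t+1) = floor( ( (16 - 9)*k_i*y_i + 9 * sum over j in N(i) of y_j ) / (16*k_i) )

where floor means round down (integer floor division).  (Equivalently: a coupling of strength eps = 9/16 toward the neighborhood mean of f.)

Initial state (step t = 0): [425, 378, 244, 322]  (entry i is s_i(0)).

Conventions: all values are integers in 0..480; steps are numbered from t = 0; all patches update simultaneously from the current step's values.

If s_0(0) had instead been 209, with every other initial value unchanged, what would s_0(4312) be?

Answer: s_0(4312) = 330
Key observation: The state at step 37, [450, 450, 450, 450], reappears at step 45: the system is in a cycle of period 8 from step 37 on.  Therefore the state at step 4312 equals the state at step 37 + ((4312 - 37) mod 8) = 40, which is [330, 330, 330, 330].

Derivation:
t=0: [209, 378, 244, 322]
t=1: [196, 233, 150, 160]
t=2: [371, 345, 405, 441]
t=3: [190, 147, 234, 273]
t=4: [334, 375, 276, 243]
t=5: [129, 121, 169, 150]
t=6: [397, 395, 426, 433]
t=7: [259, 252, 297, 302]
t=8: [152, 160, 102, 94]
t=9: [413, 424, 348, 337]
t=10: [224, 238, 138, 124]
t=11: [299, 305, 354, 360]
t=12: [73, 66, 91, 98]
t=13: [234, 225, 257, 267]
t=14: [237, 250, 207, 195]
t=15: [273, 257, 312, 329]
t=16: [122, 129, 71, 58]
t=17: [317, 332, 250, 238]
t=18: [83, 77, 171, 169]
t=19: [301, 296, 387, 393]
t=20: [106, 104, 169, 168]
t=21: [355, 353, 414, 416]
t=22: [154, 152, 232, 234]
t=23: [402, 403, 316, 317]
t=24: [180, 181, 77, 76]
t=25: [365, 365, 282, 282]
t=26: [129, 129, 119, 119]
t=27: [378, 378, 365, 365]
t=28: [163, 163, 145, 145]
t=29: [460, 460, 445, 445]
t=30: [407, 407, 387, 387]
t=31: [244, 244, 217, 217]
t=32: [250, 250, 286, 286]
t=33: [179, 179, 132, 132]
t=34: [415, 415, 403, 403]
t=35: [274, 274, 259, 259]
t=36: [150, 150, 170, 170]
t=37: [450, 450, 450, 450]
t=38: [390, 390, 390, 390]
t=39: [210, 210, 210, 210]
t=40: [330, 330, 330, 330]
t=41: [30, 30, 30, 30]
t=42: [90, 90, 90, 90]
t=43: [270, 270, 270, 270]
t=44: [150, 150, 150, 150]
t=45: [450, 450, 450, 450]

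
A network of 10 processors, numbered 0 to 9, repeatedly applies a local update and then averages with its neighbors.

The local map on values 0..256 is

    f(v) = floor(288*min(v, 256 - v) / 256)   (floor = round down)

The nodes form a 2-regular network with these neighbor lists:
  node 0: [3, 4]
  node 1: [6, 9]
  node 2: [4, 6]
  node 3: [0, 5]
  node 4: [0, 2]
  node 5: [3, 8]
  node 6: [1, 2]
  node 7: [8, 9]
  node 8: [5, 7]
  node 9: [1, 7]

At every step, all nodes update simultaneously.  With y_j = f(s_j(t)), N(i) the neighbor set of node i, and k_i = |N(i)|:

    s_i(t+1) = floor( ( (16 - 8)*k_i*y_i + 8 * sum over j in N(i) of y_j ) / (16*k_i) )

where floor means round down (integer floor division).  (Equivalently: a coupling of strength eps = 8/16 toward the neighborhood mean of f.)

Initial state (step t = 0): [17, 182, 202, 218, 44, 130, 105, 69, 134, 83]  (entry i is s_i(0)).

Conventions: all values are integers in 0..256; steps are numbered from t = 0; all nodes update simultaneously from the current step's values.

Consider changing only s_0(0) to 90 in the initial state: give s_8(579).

Simulating step by step:
t=0: [90, 182, 202, 218, 44, 130, 105, 69, 134, 83]
t=1: [73, 94, 71, 81, 64, 115, 94, 96, 123, 86]
t=2: [81, 102, 83, 98, 76, 121, 98, 112, 128, 101]
t=3: [94, 112, 95, 111, 88, 131, 106, 127, 137, 116]
t=4: [108, 125, 107, 123, 102, 134, 117, 136, 137, 132]
t=5: [123, 137, 121, 133, 117, 136, 130, 135, 134, 138]
t=6: [136, 134, 136, 137, 134, 136, 137, 135, 136, 133]
t=7: [135, 136, 135, 134, 136, 134, 134, 136, 135, 137]
t=8: [136, 135, 136, 136, 135, 136, 136, 134, 136, 134]
t=9: [135, 136, 135, 135, 135, 135, 135, 136, 135, 136]
t=10: [136, 135, 136, 136, 136, 136, 135, 135, 135, 135]
t=11: [135, 136, 135, 135, 135, 135, 135, 136, 135, 136]

Answer: s_8(579) = 135
Key observation: The state at step 9, [135, 136, 135, 135, 135, 135, 135, 136, 135, 136], reappears at step 11: the system is in a cycle of period 2 from step 9 on.  Therefore the state at step 579 equals the state at step 9 + ((579 - 9) mod 2) = 9, which is [135, 136, 135, 135, 135, 135, 135, 136, 135, 136].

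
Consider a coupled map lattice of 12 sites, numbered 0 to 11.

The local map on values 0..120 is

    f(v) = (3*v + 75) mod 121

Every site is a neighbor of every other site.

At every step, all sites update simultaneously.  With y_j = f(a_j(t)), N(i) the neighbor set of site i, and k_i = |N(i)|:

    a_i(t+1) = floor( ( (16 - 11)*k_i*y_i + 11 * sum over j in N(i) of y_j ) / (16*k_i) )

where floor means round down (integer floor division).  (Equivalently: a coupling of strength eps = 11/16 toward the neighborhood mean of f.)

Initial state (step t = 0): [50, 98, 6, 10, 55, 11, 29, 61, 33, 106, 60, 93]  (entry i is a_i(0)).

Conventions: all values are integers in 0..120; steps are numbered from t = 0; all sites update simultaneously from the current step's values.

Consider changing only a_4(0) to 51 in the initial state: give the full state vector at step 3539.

Answer: [62, 62, 62, 62, 62, 62, 62, 62, 62, 62, 62, 62]
Key observation: The state at step 13, [36, 36, 36, 36, 36, 36, 36, 36, 36, 36, 36, 36], reappears at step 18: the system is in a cycle of period 5 from step 13 on.  Therefore the state at step 3539 equals the state at step 13 + ((3539 - 13) mod 5) = 14, which is [62, 62, 62, 62, 62, 62, 62, 62, 62, 62, 62, 62].

Derivation:
t=0: [50, 98, 6, 10, 51, 11, 29, 61, 33, 106, 60, 93]
t=1: [75, 50, 72, 75, 76, 76, 59, 53, 62, 56, 52, 77]
t=2: [58, 70, 56, 58, 59, 59, 46, 72, 49, 44, 71, 60]
t=3: [30, 39, 29, 30, 31, 31, 52, 41, 54, 50, 40, 32]
t=4: [62, 69, 61, 62, 63, 63, 79, 70, 80, 77, 70, 64]
t=5: [33, 38, 32, 33, 34, 34, 46, 39, 46, 44, 39, 34]
t=6: [63, 67, 62, 63, 64, 64, 73, 68, 73, 71, 68, 64]
t=7: [30, 33, 29, 30, 31, 31, 37, 34, 37, 36, 34, 31]
t=8: [50, 52, 49, 50, 50, 50, 55, 53, 55, 54, 53, 50]
t=9: [107, 109, 107, 107, 107, 107, 111, 110, 111, 110, 110, 107]
t=10: [36, 38, 36, 36, 36, 36, 39, 38, 39, 38, 38, 36]
t=11: [64, 66, 64, 64, 64, 64, 66, 66, 66, 66, 66, 64]
t=12: [27, 28, 27, 27, 27, 27, 28, 28, 28, 28, 28, 27]
t=13: [36, 36, 36, 36, 36, 36, 36, 36, 36, 36, 36, 36]
t=14: [62, 62, 62, 62, 62, 62, 62, 62, 62, 62, 62, 62]
t=15: [19, 19, 19, 19, 19, 19, 19, 19, 19, 19, 19, 19]
t=16: [11, 11, 11, 11, 11, 11, 11, 11, 11, 11, 11, 11]
t=17: [108, 108, 108, 108, 108, 108, 108, 108, 108, 108, 108, 108]
t=18: [36, 36, 36, 36, 36, 36, 36, 36, 36, 36, 36, 36]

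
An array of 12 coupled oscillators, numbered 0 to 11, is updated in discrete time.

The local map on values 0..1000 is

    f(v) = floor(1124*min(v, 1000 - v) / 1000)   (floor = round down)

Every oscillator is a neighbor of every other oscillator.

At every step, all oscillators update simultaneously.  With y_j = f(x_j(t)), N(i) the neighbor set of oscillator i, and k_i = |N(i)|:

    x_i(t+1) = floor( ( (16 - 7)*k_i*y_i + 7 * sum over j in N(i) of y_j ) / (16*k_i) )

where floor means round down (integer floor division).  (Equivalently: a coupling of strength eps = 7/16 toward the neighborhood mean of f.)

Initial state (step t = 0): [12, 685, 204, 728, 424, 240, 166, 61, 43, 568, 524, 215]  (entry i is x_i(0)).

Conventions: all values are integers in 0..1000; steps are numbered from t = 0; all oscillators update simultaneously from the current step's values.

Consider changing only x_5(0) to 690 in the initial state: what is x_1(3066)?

Answer: x_1(3066) = 494
Key observation: The state at step 14, [495, 495, 495, 495, 495, 495, 495, 495, 495, 495, 495, 495], reappears at step 26: the system is in a cycle of period 12 from step 14 on.  Therefore the state at step 3066 equals the state at step 14 + ((3066 - 14) mod 12) = 18, which is [494, 494, 494, 494, 494, 494, 494, 494, 494, 494, 494, 494].

Derivation:
t=0: [12, 685, 204, 728, 424, 690, 166, 61, 43, 568, 524, 215]
t=1: [137, 315, 250, 290, 379, 312, 228, 166, 155, 384, 410, 256]
t=2: [226, 331, 293, 316, 368, 329, 280, 243, 237, 371, 386, 296]
t=3: [296, 358, 336, 349, 380, 357, 328, 306, 303, 382, 390, 337]
t=4: [357, 394, 381, 388, 407, 393, 376, 363, 361, 408, 412, 381]
t=5: [415, 437, 430, 434, 445, 436, 426, 419, 418, 445, 448, 430]
t=6: [475, 488, 483, 486, 492, 487, 481, 477, 476, 492, 494, 483]
t=7: [538, 546, 543, 545, 548, 545, 541, 539, 539, 548, 549, 543]
t=8: [515, 511, 512, 511, 510, 511, 513, 515, 515, 510, 509, 512]
t=9: [546, 548, 548, 548, 549, 548, 547, 546, 546, 549, 549, 548]
t=10: [509, 508, 508, 508, 506, 508, 508, 509, 509, 506, 506, 508]
t=11: [551, 553, 553, 553, 554, 553, 553, 551, 551, 554, 554, 553]
t=12: [503, 502, 502, 502, 501, 502, 502, 503, 503, 501, 501, 502]
t=13: [558, 559, 559, 559, 559, 559, 559, 558, 558, 559, 559, 559]
t=14: [495, 495, 495, 495, 495, 495, 495, 495, 495, 495, 495, 495]
t=15: [556, 556, 556, 556, 556, 556, 556, 556, 556, 556, 556, 556]
t=16: [499, 499, 499, 499, 499, 499, 499, 499, 499, 499, 499, 499]
t=17: [560, 560, 560, 560, 560, 560, 560, 560, 560, 560, 560, 560]
t=18: [494, 494, 494, 494, 494, 494, 494, 494, 494, 494, 494, 494]
t=19: [555, 555, 555, 555, 555, 555, 555, 555, 555, 555, 555, 555]
t=20: [500, 500, 500, 500, 500, 500, 500, 500, 500, 500, 500, 500]
t=21: [562, 562, 562, 562, 562, 562, 562, 562, 562, 562, 562, 562]
t=22: [492, 492, 492, 492, 492, 492, 492, 492, 492, 492, 492, 492]
t=23: [553, 553, 553, 553, 553, 553, 553, 553, 553, 553, 553, 553]
t=24: [502, 502, 502, 502, 502, 502, 502, 502, 502, 502, 502, 502]
t=25: [559, 559, 559, 559, 559, 559, 559, 559, 559, 559, 559, 559]
t=26: [495, 495, 495, 495, 495, 495, 495, 495, 495, 495, 495, 495]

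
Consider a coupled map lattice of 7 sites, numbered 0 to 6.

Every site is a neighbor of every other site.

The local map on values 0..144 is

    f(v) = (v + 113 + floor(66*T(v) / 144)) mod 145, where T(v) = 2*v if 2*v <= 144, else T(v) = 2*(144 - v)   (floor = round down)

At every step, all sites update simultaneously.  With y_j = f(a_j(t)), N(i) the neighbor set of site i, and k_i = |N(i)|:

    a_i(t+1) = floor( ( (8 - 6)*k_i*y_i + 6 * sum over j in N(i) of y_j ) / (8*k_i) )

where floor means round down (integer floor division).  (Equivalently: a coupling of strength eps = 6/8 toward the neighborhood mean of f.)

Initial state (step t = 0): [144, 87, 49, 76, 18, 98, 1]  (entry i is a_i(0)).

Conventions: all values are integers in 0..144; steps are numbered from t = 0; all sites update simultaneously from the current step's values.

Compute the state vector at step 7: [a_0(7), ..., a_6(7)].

Simulating step by step:
t=0: [144, 87, 49, 76, 18, 98, 1]
t=1: [90, 89, 83, 89, 76, 89, 90]
t=2: [106, 106, 106, 106, 106, 106, 106]
t=3: [108, 108, 108, 108, 108, 108, 108]
t=4: [109, 109, 109, 109, 109, 109, 109]
t=5: [109, 109, 109, 109, 109, 109, 109]
t=6: [109, 109, 109, 109, 109, 109, 109]
t=7: [109, 109, 109, 109, 109, 109, 109]

Answer: [109, 109, 109, 109, 109, 109, 109]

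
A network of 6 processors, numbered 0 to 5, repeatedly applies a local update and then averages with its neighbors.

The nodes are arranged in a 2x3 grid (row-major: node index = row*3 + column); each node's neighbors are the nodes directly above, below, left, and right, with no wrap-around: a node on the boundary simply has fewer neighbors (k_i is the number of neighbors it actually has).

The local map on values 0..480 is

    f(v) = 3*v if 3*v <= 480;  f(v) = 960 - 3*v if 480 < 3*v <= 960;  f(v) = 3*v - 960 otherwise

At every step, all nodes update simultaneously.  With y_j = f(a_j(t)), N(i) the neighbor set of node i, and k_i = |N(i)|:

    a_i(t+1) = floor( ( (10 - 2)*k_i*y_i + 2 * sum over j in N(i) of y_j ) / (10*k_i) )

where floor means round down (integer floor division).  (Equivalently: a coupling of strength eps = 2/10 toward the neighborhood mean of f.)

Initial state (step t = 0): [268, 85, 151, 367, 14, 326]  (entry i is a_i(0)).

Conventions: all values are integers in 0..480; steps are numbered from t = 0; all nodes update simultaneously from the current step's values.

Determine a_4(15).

Answer: a_4(15) = 87

Derivation:
t=0: [268, 85, 151, 367, 14, 326]
t=1: [164, 247, 389, 132, 61, 63]
t=2: [435, 232, 206, 381, 200, 190]
t=3: [320, 281, 339, 216, 343, 382]
t=4: [42, 102, 75, 256, 96, 161]
t=5: [150, 287, 258, 195, 295, 432]
t=6: [407, 126, 192, 352, 114, 294]
t=7: [256, 368, 352, 137, 310, 135]
t=8: [209, 136, 131, 351, 88, 336]
t=9: [316, 392, 360, 134, 247, 104]
t=10: [71, 196, 148, 344, 237, 283]
t=11: [214, 358, 403, 103, 236, 158]
t=12: [296, 145, 258, 304, 261, 429]
t=13: [105, 377, 225, 63, 195, 297]
t=14: [288, 201, 252, 220, 328, 121]
t=15: [142, 307, 235, 252, 87, 313]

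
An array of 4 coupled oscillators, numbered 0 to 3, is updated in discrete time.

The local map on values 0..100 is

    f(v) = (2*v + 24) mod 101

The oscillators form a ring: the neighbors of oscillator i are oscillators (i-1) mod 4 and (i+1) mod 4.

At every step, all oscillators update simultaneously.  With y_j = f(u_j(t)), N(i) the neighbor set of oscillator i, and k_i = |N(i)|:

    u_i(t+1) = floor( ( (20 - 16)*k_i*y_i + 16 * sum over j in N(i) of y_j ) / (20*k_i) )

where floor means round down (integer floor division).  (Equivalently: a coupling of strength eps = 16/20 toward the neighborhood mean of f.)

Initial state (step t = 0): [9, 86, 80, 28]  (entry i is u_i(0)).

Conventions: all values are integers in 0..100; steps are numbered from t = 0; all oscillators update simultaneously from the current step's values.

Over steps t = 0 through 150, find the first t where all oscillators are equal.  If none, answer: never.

Answer: 18
Key observation: Synchronization is absorbing here: once all oscillators are equal they stay equal, and step 18 is the first all-equal step.

Derivation:
t=0: [9, 86, 80, 28]  (not all equal)
t=1: [78, 69, 86, 66]  (not all equal)
t=2: [62, 81, 65, 80]  (not all equal)
t=3: [76, 57, 77, 56]  (not all equal)
t=4: [43, 68, 44, 67]  (not all equal)
t=5: [48, 19, 48, 19]  (not all equal)
t=6: [53, 27, 53, 27]  (not all equal)
t=7: [68, 38, 68, 38]  (not all equal)
t=8: [91, 67, 91, 67]  (not all equal)
t=9: [46, 14, 46, 14]  (not all equal)
t=10: [44, 22, 44, 22]  (not all equal)
t=11: [56, 22, 56, 22]  (not all equal)
t=12: [61, 41, 61, 41]  (not all equal)
t=13: [13, 37, 13, 37]  (not all equal)
t=14: [88, 59, 88, 59]  (not all equal)
t=15: [52, 87, 52, 87]  (not all equal)
t=16: [83, 41, 83, 41]  (not all equal)
t=17: [21, 72, 21, 72]  (not all equal)
t=18: [66, 66, 66, 66]  (all equal)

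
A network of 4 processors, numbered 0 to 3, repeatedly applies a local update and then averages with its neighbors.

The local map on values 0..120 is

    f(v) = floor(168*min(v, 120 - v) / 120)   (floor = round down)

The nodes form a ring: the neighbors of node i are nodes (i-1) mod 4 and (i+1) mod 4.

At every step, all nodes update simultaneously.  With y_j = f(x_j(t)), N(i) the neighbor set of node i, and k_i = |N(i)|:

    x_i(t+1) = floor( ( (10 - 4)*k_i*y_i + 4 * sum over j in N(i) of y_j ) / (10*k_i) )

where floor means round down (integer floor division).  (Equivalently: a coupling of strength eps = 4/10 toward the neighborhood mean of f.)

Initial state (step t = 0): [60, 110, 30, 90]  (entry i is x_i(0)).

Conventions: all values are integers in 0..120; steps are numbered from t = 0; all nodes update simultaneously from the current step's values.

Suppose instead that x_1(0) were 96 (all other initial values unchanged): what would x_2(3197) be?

Simulating step by step:
t=0: [60, 96, 30, 90]
t=1: [65, 45, 40, 50]
t=2: [72, 64, 60, 68]
t=3: [70, 77, 80, 73]
t=4: [67, 61, 58, 64]
t=5: [76, 80, 80, 77]
t=6: [59, 57, 56, 59]
t=7: [81, 79, 79, 81]
t=8: [54, 56, 56, 54]
t=9: [75, 77, 77, 75]
t=10: [62, 60, 60, 62]
t=11: [81, 83, 83, 81]
t=12: [53, 51, 51, 53]
t=13: [73, 71, 71, 73]
t=14: [65, 67, 67, 65]
t=15: [76, 74, 74, 76]
t=16: [61, 63, 63, 61]
t=17: [81, 79, 79, 81]

Answer: x_2(3197) = 79
Key observation: The state at step 7, [81, 79, 79, 81], reappears at step 17: the system is in a cycle of period 10 from step 7 on.  Therefore the state at step 3197 equals the state at step 7 + ((3197 - 7) mod 10) = 7, which is [81, 79, 79, 81].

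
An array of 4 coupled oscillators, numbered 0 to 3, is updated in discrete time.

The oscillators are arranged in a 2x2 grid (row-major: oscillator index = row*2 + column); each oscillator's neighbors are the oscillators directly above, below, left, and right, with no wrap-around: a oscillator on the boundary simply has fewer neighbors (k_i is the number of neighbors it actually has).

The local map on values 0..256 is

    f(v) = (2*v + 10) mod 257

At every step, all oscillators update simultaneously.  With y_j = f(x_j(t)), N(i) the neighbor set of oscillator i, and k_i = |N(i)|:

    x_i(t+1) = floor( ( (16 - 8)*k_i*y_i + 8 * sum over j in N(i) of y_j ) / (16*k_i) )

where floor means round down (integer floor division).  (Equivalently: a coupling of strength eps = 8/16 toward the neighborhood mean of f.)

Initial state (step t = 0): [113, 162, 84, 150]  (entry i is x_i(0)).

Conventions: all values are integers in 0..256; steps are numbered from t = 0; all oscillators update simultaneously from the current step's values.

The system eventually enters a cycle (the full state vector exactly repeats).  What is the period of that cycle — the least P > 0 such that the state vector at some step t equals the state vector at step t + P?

Answer: 2
Key observation: The state at step 16, [100, 94, 144, 138], reappears at step 18 — and no state repeats earlier — so the cycle the system enters has period 2.

Derivation:
t=0: [113, 162, 84, 150]
t=1: [181, 110, 161, 90]
t=2: [133, 191, 113, 171]
t=3: [102, 96, 146, 140]
t=4: [168, 162, 84, 78]
t=5: [108, 102, 152, 146]
t=6: [180, 174, 96, 90]
t=7: [132, 126, 176, 170]
t=8: [36, 30, 80, 74]
t=9: [101, 95, 145, 139]
t=10: [166, 160, 82, 76]
t=11: [104, 98, 148, 142]
t=12: [172, 166, 88, 82]
t=13: [116, 110, 160, 154]
t=14: [196, 190, 112, 106]
t=15: [164, 158, 208, 202]
t=16: [100, 94, 144, 138]
t=17: [164, 158, 80, 74]
t=18: [100, 94, 144, 138]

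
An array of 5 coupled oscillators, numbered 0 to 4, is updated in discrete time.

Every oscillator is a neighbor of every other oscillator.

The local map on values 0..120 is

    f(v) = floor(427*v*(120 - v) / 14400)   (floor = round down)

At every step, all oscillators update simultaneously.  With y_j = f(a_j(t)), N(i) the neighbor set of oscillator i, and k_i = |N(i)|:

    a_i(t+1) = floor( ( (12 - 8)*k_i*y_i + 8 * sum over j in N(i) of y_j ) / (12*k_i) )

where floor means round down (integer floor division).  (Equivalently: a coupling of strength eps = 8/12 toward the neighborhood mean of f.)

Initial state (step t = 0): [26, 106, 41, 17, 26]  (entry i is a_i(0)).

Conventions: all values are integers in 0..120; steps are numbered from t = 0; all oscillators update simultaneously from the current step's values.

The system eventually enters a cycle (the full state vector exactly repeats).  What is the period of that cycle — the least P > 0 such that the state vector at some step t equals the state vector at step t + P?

Answer: 4
Key observation: The state at step 6, [106, 106, 106, 106, 106], reappears at step 10 — and no state repeats earlier — so the cycle the system enters has period 4.

Derivation:
t=0: [26, 106, 41, 17, 26]
t=1: [67, 63, 71, 64, 67]
t=2: [105, 105, 104, 105, 105]
t=3: [46, 46, 47, 46, 46]
t=4: [100, 100, 100, 100, 100]
t=5: [59, 59, 59, 59, 59]
t=6: [106, 106, 106, 106, 106]
t=7: [44, 44, 44, 44, 44]
t=8: [99, 99, 99, 99, 99]
t=9: [61, 61, 61, 61, 61]
t=10: [106, 106, 106, 106, 106]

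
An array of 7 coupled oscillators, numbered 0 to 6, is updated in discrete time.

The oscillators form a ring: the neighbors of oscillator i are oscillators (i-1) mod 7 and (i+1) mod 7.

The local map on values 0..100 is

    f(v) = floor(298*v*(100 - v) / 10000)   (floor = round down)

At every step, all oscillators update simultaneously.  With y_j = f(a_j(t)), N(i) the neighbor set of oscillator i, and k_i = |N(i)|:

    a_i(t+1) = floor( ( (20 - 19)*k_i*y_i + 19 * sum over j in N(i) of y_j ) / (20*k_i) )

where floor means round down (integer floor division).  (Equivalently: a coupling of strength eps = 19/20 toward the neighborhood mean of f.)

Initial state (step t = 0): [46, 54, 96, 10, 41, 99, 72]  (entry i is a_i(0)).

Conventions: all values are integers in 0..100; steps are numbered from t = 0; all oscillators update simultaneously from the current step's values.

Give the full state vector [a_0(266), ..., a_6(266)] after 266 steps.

Simulating step by step:
t=0: [46, 54, 96, 10, 41, 99, 72]
t=1: [67, 44, 48, 40, 16, 62, 39]
t=2: [71, 69, 72, 57, 68, 55, 67]
t=3: [63, 60, 67, 62, 72, 64, 66]
t=4: [68, 67, 70, 62, 68, 63, 68]
t=5: [64, 63, 67, 63, 69, 64, 66]
t=6: [67, 66, 68, 64, 68, 64, 67]
t=7: [65, 64, 66, 64, 67, 64, 66]
t=8: [67, 66, 67, 65, 67, 65, 67]
t=9: [65, 65, 66, 65, 66, 65, 65]
t=10: [67, 66, 66, 66, 66, 66, 67]
t=11: [65, 65, 66, 66, 66, 65, 65]
t=12: [67, 66, 66, 66, 66, 66, 67]

Answer: [67, 66, 66, 66, 66, 66, 67]
Key observation: The state at step 10, [67, 66, 66, 66, 66, 66, 67], reappears at step 12: the system is in a cycle of period 2 from step 10 on.  Therefore the state at step 266 equals the state at step 10 + ((266 - 10) mod 2) = 10, which is [67, 66, 66, 66, 66, 66, 67].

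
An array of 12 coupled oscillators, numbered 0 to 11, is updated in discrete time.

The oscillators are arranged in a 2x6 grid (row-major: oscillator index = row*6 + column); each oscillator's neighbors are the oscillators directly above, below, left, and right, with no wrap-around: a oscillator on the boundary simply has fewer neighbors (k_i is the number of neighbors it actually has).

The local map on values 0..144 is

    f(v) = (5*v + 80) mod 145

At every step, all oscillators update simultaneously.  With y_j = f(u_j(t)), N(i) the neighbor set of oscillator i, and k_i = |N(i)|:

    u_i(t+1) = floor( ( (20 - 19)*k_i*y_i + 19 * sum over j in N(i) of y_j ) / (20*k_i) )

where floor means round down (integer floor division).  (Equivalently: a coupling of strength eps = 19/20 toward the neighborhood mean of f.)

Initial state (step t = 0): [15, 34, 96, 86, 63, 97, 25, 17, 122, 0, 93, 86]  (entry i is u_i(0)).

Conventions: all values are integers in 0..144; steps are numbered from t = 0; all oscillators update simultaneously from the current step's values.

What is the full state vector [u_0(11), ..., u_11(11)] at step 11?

Answer: [72, 42, 58, 68, 46, 100, 43, 63, 37, 23, 82, 60]

Derivation:
t=0: [15, 34, 96, 86, 63, 97, 25, 17, 122, 0, 93, 86]
t=1: [78, 54, 98, 101, 105, 92, 17, 88, 76, 97, 87, 117]
t=2: [39, 83, 35, 92, 61, 57, 58, 37, 112, 41, 80, 92]
t=3: [73, 117, 76, 114, 76, 98, 122, 69, 120, 73, 109, 62]
t=4: [93, 58, 82, 22, 80, 66, 74, 100, 58, 68, 45, 90]
t=5: [50, 56, 67, 75, 59, 72, 53, 55, 62, 50, 86, 68]
t=6: [61, 76, 66, 80, 35, 102, 52, 74, 77, 63, 84, 44]
t=7: [40, 74, 37, 108, 43, 57, 54, 34, 77, 49, 74, 36]
t=8: [42, 114, 32, 52, 41, 60, 117, 38, 83, 28, 49, 48]
t=9: [73, 73, 61, 100, 62, 85, 63, 74, 96, 49, 79, 60]
t=10: [55, 38, 47, 72, 39, 93, 17, 76, 52, 54, 73, 56]
t=11: [72, 42, 58, 68, 46, 100, 43, 63, 37, 23, 82, 60]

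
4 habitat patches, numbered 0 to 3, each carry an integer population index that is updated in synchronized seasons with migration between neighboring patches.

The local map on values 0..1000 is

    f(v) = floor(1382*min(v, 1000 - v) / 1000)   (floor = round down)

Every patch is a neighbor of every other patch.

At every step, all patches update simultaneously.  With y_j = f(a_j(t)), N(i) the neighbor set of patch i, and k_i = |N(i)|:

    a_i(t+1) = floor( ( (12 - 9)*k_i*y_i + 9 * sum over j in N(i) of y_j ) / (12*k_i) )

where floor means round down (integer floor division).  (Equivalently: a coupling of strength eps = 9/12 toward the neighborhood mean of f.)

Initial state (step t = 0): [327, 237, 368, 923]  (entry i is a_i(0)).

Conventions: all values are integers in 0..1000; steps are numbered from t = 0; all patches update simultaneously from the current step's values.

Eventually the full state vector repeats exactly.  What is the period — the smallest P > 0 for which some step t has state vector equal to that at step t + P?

Simulating step by step:
t=0: [327, 237, 368, 923]
t=1: [348, 348, 348, 348]
t=2: [480, 480, 480, 480]
t=3: [663, 663, 663, 663]
t=4: [465, 465, 465, 465]
t=5: [642, 642, 642, 642]
t=6: [494, 494, 494, 494]
t=7: [682, 682, 682, 682]
t=8: [439, 439, 439, 439]
t=9: [606, 606, 606, 606]
t=10: [544, 544, 544, 544]
t=11: [630, 630, 630, 630]
t=12: [511, 511, 511, 511]
t=13: [675, 675, 675, 675]
t=14: [449, 449, 449, 449]
t=15: [620, 620, 620, 620]
t=16: [525, 525, 525, 525]
t=17: [656, 656, 656, 656]
t=18: [475, 475, 475, 475]
t=19: [656, 656, 656, 656]

Answer: 2
Key observation: The state at step 17, [656, 656, 656, 656], reappears at step 19 — and no state repeats earlier — so the cycle the system enters has period 2.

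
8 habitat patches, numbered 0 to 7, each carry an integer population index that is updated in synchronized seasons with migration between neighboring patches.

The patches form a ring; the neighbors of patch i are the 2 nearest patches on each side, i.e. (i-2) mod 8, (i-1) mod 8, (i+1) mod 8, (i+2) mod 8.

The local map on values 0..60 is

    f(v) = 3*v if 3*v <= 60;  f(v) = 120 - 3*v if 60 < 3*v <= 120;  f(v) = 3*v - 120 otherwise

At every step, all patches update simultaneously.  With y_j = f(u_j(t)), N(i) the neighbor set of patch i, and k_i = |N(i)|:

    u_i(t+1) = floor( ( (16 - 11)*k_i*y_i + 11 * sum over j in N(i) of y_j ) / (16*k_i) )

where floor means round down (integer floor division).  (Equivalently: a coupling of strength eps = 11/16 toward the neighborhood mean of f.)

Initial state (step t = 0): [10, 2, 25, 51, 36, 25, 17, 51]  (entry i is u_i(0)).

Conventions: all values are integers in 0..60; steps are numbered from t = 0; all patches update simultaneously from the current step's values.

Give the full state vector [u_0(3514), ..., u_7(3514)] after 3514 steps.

Simulating step by step:
t=0: [10, 2, 25, 51, 36, 25, 17, 51]
t=1: [32, 26, 27, 28, 33, 36, 36, 33]
t=2: [27, 33, 33, 30, 23, 19, 17, 22]
t=3: [37, 31, 30, 35, 43, 49, 50, 45]
t=4: [20, 20, 19, 20, 20, 20, 19, 20]
t=5: [58, 59, 59, 59, 58, 59, 59, 59]
t=6: [56, 56, 55, 56, 56, 56, 55, 56]
t=7: [46, 47, 47, 47, 46, 47, 47, 47]
t=8: [20, 20, 19, 20, 20, 20, 19, 20]

Answer: [56, 56, 55, 56, 56, 56, 55, 56]
Key observation: The state at step 4, [20, 20, 19, 20, 20, 20, 19, 20], reappears at step 8: the system is in a cycle of period 4 from step 4 on.  Therefore the state at step 3514 equals the state at step 4 + ((3514 - 4) mod 4) = 6, which is [56, 56, 55, 56, 56, 56, 55, 56].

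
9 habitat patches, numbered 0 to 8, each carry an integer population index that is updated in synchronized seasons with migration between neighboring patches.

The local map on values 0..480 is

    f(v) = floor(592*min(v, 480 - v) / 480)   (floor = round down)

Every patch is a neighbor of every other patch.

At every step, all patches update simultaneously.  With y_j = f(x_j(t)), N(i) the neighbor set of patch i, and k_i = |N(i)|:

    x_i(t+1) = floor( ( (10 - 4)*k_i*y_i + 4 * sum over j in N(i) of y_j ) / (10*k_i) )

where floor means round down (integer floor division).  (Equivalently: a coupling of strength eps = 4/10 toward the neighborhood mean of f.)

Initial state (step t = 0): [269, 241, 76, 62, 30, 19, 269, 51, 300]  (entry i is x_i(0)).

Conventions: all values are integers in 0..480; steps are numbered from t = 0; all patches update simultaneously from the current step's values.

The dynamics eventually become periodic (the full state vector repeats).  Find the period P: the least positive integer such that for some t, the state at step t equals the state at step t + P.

Simulating step by step:
t=0: [269, 241, 76, 62, 30, 19, 269, 51, 300]
t=1: [209, 228, 117, 108, 86, 79, 209, 100, 188]
t=2: [222, 236, 160, 154, 139, 134, 222, 149, 208]
t=3: [250, 259, 208, 203, 193, 190, 250, 200, 240]
t=4: [273, 267, 258, 255, 248, 246, 273, 253, 280]
t=5: [261, 265, 271, 273, 278, 279, 261, 274, 256]
t=6: [265, 262, 258, 257, 254, 253, 265, 256, 268]
t=7: [267, 269, 272, 273, 274, 275, 267, 273, 265]
t=8: [260, 259, 256, 256, 255, 254, 260, 256, 261]
t=9: [272, 272, 275, 275, 275, 276, 272, 275, 271]
t=10: [255, 255, 252, 252, 252, 252, 255, 252, 255]
t=11: [278, 278, 280, 280, 280, 280, 278, 280, 278]
t=12: [248, 248, 246, 246, 246, 246, 248, 246, 248]
t=13: [286, 286, 287, 287, 287, 287, 286, 287, 286]
t=14: [238, 238, 238, 238, 238, 238, 238, 238, 238]
t=15: [293, 293, 293, 293, 293, 293, 293, 293, 293]
t=16: [230, 230, 230, 230, 230, 230, 230, 230, 230]
t=17: [283, 283, 283, 283, 283, 283, 283, 283, 283]
t=18: [242, 242, 242, 242, 242, 242, 242, 242, 242]
t=19: [293, 293, 293, 293, 293, 293, 293, 293, 293]

Answer: 4
Key observation: The state at step 15, [293, 293, 293, 293, 293, 293, 293, 293, 293], reappears at step 19 — and no state repeats earlier — so the cycle the system enters has period 4.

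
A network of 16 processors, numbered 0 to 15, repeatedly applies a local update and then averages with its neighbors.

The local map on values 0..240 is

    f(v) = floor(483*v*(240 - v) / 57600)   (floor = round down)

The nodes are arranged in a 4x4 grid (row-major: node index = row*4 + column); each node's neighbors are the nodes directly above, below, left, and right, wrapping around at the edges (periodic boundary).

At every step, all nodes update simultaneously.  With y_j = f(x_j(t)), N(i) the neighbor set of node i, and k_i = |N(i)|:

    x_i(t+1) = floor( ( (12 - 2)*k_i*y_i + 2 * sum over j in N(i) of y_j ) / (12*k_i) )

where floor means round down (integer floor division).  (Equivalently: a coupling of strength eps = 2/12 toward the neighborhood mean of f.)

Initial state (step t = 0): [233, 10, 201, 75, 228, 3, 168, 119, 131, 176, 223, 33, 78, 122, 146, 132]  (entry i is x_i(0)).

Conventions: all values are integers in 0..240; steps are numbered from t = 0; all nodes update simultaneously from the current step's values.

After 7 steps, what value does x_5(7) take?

Simulating step by step:
t=0: [233, 10, 201, 75, 228, 3, 168, 119, 131, 176, 223, 33, 78, 122, 146, 132]
t=1: [21, 24, 68, 99, 29, 14, 93, 111, 110, 89, 41, 63, 102, 113, 109, 115]
t=2: [45, 47, 98, 113, 55, 35, 108, 115, 114, 107, 74, 95, 114, 116, 116, 118]
t=3: [77, 78, 114, 117, 86, 66, 115, 118, 118, 115, 105, 115, 118, 118, 119, 119]
t=4: [106, 105, 119, 119, 110, 99, 118, 119, 119, 118, 118, 119, 119, 119, 119, 120]
t=5: [119, 118, 119, 119, 119, 117, 119, 119, 119, 119, 120, 120, 119, 119, 120, 120]
t=6: [120, 120, 120, 120, 120, 120, 120, 120, 120, 120, 120, 120, 120, 120, 120, 120]
t=7: [120, 120, 120, 120, 120, 120, 120, 120, 120, 120, 120, 120, 120, 120, 120, 120]

Answer: x_5(7) = 120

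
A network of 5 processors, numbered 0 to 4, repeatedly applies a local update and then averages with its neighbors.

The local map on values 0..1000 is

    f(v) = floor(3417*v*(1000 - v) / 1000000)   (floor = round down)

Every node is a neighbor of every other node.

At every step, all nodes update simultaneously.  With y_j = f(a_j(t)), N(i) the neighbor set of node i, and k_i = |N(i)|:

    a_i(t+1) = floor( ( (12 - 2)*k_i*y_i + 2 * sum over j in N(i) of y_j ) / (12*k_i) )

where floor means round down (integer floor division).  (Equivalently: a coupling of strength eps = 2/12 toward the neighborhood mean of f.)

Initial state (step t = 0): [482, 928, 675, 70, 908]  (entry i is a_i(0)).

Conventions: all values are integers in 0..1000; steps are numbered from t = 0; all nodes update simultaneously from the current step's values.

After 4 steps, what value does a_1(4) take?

Answer: a_1(4) = 666

Derivation:
t=0: [482, 928, 675, 70, 908]
t=1: [772, 277, 690, 273, 323]
t=2: [619, 684, 721, 680, 734]
t=3: [788, 735, 695, 739, 679]
t=4: [591, 666, 713, 661, 729]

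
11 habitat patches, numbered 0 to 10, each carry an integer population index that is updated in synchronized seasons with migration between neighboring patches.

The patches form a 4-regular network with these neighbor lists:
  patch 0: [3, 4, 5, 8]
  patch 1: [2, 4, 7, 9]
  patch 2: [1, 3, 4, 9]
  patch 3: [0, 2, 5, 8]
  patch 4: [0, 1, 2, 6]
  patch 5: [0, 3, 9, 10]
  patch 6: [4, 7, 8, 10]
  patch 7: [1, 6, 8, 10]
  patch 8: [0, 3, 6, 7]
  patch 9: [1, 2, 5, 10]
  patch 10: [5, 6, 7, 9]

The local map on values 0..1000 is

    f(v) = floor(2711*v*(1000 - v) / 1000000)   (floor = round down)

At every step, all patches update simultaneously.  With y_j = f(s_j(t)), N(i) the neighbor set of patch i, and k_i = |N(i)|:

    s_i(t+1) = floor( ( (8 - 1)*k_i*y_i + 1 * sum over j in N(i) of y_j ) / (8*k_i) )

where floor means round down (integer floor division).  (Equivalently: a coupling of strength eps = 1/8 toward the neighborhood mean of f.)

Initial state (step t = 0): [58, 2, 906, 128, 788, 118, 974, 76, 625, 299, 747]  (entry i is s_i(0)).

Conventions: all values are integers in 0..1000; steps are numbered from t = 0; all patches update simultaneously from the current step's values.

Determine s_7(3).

Answer: s_7(3) = 653

Derivation:
t=0: [58, 2, 906, 128, 788, 118, 974, 76, 625, 299, 747]
t=1: [181, 49, 242, 304, 409, 294, 115, 204, 577, 529, 482]
t=2: [427, 181, 498, 567, 613, 564, 316, 439, 631, 648, 652]
t=3: [661, 432, 665, 664, 635, 662, 591, 653, 632, 614, 617]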